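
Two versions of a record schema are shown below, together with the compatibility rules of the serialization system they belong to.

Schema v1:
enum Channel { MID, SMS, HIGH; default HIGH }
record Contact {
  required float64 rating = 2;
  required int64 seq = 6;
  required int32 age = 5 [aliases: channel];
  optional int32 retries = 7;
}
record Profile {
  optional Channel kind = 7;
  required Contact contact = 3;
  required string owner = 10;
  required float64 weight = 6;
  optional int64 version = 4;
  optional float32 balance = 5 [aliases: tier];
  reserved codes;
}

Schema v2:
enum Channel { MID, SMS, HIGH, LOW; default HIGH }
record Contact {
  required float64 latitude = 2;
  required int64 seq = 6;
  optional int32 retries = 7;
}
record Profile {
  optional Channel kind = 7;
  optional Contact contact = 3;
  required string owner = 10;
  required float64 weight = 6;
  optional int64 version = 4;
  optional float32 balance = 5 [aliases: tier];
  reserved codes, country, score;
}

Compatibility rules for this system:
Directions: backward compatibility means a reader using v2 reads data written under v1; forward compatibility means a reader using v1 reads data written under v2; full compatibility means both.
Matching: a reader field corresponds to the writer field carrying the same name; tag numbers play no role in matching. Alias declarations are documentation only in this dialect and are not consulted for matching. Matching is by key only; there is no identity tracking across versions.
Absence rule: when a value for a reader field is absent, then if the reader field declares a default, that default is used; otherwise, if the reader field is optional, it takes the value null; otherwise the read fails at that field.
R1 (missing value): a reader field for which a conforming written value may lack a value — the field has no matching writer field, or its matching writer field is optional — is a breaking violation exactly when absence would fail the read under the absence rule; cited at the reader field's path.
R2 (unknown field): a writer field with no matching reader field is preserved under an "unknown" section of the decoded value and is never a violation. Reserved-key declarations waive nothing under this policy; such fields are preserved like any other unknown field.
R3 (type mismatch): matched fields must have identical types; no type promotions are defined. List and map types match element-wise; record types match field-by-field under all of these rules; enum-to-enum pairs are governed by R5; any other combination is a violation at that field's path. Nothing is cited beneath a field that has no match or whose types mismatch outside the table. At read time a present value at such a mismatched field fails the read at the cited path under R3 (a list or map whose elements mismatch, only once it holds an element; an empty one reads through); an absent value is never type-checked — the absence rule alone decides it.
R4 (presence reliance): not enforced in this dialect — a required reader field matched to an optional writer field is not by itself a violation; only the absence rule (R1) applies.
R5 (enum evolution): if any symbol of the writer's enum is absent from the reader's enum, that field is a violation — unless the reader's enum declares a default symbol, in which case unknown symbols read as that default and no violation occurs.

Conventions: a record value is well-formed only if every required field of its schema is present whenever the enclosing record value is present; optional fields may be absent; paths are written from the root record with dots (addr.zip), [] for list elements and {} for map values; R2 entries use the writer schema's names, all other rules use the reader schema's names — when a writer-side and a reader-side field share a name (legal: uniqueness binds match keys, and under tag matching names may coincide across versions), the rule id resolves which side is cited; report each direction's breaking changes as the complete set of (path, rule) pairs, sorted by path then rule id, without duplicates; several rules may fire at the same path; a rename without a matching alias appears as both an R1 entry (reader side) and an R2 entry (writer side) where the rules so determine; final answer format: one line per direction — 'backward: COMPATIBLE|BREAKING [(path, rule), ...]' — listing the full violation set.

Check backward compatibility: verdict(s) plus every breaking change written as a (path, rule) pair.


each type pair in Profile: writer, then reader
backward on Profile — v2 reading data written by v1:
  kind: paired with writer kind (Channel -> Channel; writer optional)
  contact: paired with writer contact (Contact -> Contact; writer required)
  owner: paired with writer owner (string -> string; writer required)
  weight: paired with writer weight (float64 -> float64; writer required)
  version: paired with writer version (int64 -> int64; writer optional)
  balance: paired with writer balance (float32 -> float32; writer optional)
  contact.latitude: no writer match
  contact.seq: paired with writer contact.seq (int64 -> int64; writer required)
  contact.retries: paired with writer contact.retries (int32 -> int32; writer optional)
  leftover writer field: contact.rating
  leftover writer field: contact.age
  R1 fires at contact.latitude
  backward on Profile therefore BREAKING (1)
checking off the Profile differences that do not matter here:
  enum Channel (field kind in record Profile): symbol LOW added -> no rule fires on it in Profile's dialect; the asked verdict holds
  removed field age from record Contact -> fires only in the forward direction of Profile, which is not asked here
  field contact in record Profile: required changed to optional -> fires only in the forward direction of Profile, which is not asked here

backward: BREAKING [(contact.latitude, R1)]


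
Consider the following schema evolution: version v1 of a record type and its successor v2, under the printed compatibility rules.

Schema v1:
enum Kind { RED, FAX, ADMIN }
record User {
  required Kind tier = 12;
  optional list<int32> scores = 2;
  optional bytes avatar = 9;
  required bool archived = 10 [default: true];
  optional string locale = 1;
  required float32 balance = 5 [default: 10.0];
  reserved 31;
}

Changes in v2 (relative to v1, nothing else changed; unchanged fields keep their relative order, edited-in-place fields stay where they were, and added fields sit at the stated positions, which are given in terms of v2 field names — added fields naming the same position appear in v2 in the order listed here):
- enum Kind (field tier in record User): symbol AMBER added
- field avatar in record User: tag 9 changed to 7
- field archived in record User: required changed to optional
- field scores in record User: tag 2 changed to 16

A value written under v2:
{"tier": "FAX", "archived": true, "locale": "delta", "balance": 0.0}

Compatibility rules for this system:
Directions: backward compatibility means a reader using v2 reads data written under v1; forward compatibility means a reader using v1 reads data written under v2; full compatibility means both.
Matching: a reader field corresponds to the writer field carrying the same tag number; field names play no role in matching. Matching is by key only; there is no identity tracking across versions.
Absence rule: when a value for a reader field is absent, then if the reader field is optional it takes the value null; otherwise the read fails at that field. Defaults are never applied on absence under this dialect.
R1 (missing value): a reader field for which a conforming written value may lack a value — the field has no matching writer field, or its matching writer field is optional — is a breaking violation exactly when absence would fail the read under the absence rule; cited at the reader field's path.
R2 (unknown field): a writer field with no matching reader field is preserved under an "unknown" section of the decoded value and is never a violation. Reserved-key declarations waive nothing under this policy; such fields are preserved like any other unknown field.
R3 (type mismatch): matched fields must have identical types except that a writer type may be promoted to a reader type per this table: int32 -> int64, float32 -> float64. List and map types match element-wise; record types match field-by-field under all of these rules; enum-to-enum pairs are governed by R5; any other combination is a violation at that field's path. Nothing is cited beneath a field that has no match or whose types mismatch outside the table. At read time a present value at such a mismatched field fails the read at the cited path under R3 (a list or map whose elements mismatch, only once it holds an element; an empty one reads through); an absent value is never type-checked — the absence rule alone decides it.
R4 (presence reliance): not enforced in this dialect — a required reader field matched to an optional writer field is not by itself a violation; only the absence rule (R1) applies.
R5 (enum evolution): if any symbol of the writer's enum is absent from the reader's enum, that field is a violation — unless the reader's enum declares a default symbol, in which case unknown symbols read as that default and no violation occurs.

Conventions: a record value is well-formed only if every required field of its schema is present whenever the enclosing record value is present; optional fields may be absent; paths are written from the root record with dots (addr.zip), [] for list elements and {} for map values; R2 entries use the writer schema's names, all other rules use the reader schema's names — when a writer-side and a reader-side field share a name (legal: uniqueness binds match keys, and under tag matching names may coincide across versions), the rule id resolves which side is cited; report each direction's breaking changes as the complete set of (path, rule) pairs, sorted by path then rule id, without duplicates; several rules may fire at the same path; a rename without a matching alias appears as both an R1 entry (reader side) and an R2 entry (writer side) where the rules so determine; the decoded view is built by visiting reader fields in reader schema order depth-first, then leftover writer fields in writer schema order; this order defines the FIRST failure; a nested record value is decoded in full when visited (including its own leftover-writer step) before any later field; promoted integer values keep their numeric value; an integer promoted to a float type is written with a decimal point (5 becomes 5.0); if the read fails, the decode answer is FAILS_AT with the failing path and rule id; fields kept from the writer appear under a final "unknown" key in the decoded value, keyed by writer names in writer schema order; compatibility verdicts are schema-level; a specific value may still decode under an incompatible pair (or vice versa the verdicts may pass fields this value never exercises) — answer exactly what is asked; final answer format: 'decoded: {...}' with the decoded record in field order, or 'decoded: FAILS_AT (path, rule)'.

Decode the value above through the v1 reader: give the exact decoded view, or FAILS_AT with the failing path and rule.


arrows below run writer -> reader for User
decoding the User value with the v1 reader:
  tier := "FAX"
  scores := null (absent, optional -> null)
  avatar := null (absent, optional -> null)
  archived := true
  locale := "delta"
  balance := 0.0
  => decoded: {"tier": "FAX", "scores": null, "avatar": null, "archived": true, "locale": "delta", "balance": 0.0}
ruling out the remaining User differences:
  enum Kind (field tier in record User): symbol AMBER added -> schema-level compatibility only; this User value's decode is unchanged
  field avatar in record User: tag 9 changed to 7 -> fires no rule on User under this dialect and leaves the result unchanged
  field archived in record User: required changed to optional -> schema-level compatibility only; this User value's decode is unchanged
  field scores in record User: tag 2 changed to 16 -> fires no rule on User under this dialect and leaves the result unchanged

decoded: {"tier": "FAX", "scores": null, "avatar": null, "archived": true, "locale": "delta", "balance": 0.0}


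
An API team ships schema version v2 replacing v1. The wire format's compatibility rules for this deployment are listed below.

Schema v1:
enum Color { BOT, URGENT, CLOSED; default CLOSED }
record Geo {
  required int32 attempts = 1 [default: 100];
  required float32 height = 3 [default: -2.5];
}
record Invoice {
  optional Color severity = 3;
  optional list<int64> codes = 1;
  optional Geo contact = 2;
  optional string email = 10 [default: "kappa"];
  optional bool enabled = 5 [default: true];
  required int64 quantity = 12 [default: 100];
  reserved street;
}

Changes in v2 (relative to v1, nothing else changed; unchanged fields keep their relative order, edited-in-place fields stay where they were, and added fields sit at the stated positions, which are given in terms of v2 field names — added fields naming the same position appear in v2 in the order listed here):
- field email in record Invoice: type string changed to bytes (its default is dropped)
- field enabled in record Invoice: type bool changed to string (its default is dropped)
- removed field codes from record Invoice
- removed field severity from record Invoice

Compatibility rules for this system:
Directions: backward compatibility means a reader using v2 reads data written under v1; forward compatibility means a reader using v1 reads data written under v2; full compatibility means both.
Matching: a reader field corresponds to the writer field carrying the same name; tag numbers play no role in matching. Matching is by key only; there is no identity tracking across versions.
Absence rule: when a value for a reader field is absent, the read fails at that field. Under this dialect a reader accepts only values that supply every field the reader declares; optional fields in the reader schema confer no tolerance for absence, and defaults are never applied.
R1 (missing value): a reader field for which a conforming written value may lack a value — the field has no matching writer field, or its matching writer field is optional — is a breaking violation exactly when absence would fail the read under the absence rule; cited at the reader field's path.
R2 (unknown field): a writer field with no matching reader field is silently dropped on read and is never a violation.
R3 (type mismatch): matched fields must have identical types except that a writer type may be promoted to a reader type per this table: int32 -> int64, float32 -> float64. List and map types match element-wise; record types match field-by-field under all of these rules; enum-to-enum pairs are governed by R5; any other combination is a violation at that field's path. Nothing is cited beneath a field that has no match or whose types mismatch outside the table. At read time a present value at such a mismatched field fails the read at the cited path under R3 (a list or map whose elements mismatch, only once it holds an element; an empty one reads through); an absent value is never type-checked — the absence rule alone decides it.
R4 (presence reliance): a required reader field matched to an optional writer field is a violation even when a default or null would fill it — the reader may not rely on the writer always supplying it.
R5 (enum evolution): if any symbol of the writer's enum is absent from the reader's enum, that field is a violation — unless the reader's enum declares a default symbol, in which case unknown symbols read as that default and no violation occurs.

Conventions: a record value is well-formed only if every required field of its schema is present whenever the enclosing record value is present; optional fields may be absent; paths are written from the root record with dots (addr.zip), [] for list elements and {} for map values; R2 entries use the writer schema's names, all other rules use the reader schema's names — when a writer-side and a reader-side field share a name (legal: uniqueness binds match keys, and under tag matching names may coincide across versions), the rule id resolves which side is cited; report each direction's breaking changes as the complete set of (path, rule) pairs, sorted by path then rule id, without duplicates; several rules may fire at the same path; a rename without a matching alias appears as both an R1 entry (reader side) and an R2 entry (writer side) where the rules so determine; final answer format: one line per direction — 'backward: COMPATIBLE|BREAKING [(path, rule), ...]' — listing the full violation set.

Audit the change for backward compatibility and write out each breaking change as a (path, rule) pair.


the writer's type comes first in each Invoice pair
backward pass over Invoice, reader schema v2, writer schema v1:
  contact: Geo -> Geo, writer optional; from contact
  email: string -> bytes, writer optional; from email
  enabled: bool -> string, writer optional; from enabled
  quantity: int64 -> int64, writer required; from quantity
  severity (writer side), unknown to reader
  codes (writer side), unknown to reader
  contact.attempts: int32 -> int32, writer required; from contact.attempts
  contact.height: float32 -> float32, writer required; from contact.height
  breaking: (contact, R1)
  breaking: (email, R1)
  breaking: (email, R3)
  breaking: (enabled, R1)
  breaking: (enabled, R3)
  => 5 violation(s): backward is BREAKING for Invoice

backward: BREAKING [(contact, R1), (email, R1), (email, R3), (enabled, R1), (enabled, R3)]


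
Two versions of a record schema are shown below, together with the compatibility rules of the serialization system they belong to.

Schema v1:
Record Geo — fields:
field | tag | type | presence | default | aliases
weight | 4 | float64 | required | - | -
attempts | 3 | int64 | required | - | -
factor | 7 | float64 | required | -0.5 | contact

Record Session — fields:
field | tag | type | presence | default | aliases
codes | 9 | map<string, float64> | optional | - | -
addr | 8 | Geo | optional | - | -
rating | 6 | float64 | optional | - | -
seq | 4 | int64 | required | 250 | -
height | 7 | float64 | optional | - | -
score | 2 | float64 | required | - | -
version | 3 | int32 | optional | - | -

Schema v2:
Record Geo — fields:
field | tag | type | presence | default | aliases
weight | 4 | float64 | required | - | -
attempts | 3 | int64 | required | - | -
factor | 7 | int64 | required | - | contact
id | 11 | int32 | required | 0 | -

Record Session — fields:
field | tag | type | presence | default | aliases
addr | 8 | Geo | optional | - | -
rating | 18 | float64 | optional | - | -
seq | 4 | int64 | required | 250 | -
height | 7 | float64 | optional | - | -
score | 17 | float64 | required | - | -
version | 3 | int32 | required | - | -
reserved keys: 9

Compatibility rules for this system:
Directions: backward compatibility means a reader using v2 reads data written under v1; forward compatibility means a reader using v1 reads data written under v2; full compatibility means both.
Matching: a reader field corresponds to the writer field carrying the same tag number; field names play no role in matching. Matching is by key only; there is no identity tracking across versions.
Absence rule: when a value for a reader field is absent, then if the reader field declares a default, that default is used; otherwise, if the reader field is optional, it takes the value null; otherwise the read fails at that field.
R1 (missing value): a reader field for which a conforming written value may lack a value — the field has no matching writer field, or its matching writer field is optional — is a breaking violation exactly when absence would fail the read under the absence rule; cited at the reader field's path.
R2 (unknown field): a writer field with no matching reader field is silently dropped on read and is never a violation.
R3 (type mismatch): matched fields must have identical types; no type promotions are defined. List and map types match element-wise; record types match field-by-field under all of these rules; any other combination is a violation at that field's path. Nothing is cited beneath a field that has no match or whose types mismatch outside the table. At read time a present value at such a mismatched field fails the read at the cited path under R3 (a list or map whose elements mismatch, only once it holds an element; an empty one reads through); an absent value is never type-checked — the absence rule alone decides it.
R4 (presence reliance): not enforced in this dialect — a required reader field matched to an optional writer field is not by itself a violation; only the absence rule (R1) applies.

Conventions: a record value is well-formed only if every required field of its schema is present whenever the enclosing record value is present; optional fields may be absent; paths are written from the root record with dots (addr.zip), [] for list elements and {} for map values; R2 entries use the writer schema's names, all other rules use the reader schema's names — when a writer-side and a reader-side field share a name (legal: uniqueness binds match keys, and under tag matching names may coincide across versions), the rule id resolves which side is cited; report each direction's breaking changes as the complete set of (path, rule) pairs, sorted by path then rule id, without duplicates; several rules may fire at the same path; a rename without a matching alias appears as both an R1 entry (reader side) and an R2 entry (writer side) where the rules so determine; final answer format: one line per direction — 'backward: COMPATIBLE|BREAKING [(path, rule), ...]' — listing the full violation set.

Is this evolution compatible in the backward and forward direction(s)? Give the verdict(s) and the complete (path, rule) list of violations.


backward: BREAKING [(addr.factor, R3), (score, R1), (version, R1)]; forward: BREAKING [(addr.factor, R3), (score, R1)]

arrows below run writer -> reader for Session
backward on Session — v2 reading data written by v1:
  addr <- addr (Geo -> Geo, writer optional)
  no writer field matches reader rating
  seq <- seq (int64 -> int64, writer required)
  height <- height (float64 -> float64, writer optional)
  no writer field matches reader score
  version <- version (int32 -> int32, writer optional)
  codes (writer side), unknown to reader
  rating (writer side), unknown to reader
  score (writer side), unknown to reader
  addr.weight <- addr.weight (float64 -> float64, writer required)
  addr.attempts <- addr.attempts (int64 -> int64, writer required)
  addr.factor <- addr.factor (float64 -> int64, writer required)
  no writer field matches reader addr.id
  rule R3 violated at addr.factor
  rule R1 violated at score
  rule R1 violated at version
  => backward verdict for Session: BREAKING, 3 violation(s)
forward on Session — v1 reading data written by v2:
  no writer field matches reader codes
  addr <- addr (Geo -> Geo, writer optional)
  no writer field matches reader rating
  seq <- seq (int64 -> int64, writer required)
  height <- height (float64 -> float64, writer optional)
  no writer field matches reader score
  version <- version (int32 -> int32, writer required)
  rating (writer side), unknown to reader
  score (writer side), unknown to reader
  addr.weight <- addr.weight (float64 -> float64, writer required)
  addr.attempts <- addr.attempts (int64 -> int64, writer required)
  addr.factor <- addr.factor (int64 -> float64, writer required)
  addr.id (writer side), unknown to reader
  rule R3 violated at addr.factor
  rule R1 violated at score
  => forward verdict for Session: BREAKING, 2 violation(s)


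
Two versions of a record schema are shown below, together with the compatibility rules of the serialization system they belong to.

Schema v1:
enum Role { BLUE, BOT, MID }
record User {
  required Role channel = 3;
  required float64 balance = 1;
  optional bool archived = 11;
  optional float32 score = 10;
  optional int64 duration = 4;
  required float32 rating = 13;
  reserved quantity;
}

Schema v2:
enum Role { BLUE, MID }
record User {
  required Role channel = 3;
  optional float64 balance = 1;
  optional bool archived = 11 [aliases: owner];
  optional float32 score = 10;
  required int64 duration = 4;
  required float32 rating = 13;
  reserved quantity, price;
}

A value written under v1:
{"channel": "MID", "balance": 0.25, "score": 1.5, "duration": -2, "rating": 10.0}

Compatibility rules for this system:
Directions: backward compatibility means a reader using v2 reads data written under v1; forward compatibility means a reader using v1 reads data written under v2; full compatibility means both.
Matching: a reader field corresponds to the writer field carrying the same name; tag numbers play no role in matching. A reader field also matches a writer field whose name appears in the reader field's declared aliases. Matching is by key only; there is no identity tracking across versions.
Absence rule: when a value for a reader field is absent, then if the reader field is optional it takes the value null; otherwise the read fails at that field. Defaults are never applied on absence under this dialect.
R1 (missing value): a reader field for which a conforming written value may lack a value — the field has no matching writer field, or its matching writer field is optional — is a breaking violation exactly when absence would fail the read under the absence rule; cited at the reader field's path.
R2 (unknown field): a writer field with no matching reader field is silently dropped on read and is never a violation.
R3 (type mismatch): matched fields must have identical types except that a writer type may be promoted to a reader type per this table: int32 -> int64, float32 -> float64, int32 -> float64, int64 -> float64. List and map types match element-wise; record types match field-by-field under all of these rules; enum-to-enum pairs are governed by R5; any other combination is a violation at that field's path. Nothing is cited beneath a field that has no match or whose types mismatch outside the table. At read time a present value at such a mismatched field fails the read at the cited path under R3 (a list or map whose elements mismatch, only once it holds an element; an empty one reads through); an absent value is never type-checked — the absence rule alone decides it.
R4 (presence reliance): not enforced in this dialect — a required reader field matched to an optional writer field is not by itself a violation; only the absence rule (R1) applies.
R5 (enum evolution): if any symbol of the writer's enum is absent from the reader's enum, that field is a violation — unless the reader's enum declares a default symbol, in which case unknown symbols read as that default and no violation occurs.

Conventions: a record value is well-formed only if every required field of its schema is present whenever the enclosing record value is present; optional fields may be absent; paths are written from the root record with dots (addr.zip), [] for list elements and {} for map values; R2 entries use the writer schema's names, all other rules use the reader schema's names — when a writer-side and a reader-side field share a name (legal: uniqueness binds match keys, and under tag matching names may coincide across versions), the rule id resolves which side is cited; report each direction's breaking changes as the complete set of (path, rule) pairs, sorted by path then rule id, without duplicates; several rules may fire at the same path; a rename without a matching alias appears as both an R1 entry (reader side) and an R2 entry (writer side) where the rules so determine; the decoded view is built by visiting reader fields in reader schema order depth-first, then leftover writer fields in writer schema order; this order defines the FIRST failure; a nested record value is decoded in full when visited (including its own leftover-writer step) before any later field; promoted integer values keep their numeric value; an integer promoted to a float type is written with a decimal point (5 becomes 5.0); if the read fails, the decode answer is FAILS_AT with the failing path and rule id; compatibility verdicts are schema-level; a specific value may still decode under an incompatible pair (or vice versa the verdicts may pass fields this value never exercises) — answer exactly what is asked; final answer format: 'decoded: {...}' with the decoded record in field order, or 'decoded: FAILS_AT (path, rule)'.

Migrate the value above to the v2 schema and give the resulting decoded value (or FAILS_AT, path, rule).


each type pair in User: writer, then reader
decode walk for User under reader schema v2:
  channel := "MID"
  balance := 0.25
  archived := null (absent, optional -> null)
  score := 1.5
  duration := -2
  rating := 10.0
  => decoded: {"channel": "MID", "balance": 0.25, "archived": null, "score": 1.5, "duration": -2, "rating": 10.0}
diffs on User not affecting the asked answer:
  enum Role (field channel in record User): symbol BOT removed -> schema-level compatibility only; this User value's decode is unchanged
  field duration in record User: optional changed to required -> schema-level compatibility only; this User value's decode is unchanged
  field balance in record User: required changed to optional -> schema-level compatibility only; this User value's decode is unchanged

decoded: {"channel": "MID", "balance": 0.25, "archived": null, "score": 1.5, "duration": -2, "rating": 10.0}


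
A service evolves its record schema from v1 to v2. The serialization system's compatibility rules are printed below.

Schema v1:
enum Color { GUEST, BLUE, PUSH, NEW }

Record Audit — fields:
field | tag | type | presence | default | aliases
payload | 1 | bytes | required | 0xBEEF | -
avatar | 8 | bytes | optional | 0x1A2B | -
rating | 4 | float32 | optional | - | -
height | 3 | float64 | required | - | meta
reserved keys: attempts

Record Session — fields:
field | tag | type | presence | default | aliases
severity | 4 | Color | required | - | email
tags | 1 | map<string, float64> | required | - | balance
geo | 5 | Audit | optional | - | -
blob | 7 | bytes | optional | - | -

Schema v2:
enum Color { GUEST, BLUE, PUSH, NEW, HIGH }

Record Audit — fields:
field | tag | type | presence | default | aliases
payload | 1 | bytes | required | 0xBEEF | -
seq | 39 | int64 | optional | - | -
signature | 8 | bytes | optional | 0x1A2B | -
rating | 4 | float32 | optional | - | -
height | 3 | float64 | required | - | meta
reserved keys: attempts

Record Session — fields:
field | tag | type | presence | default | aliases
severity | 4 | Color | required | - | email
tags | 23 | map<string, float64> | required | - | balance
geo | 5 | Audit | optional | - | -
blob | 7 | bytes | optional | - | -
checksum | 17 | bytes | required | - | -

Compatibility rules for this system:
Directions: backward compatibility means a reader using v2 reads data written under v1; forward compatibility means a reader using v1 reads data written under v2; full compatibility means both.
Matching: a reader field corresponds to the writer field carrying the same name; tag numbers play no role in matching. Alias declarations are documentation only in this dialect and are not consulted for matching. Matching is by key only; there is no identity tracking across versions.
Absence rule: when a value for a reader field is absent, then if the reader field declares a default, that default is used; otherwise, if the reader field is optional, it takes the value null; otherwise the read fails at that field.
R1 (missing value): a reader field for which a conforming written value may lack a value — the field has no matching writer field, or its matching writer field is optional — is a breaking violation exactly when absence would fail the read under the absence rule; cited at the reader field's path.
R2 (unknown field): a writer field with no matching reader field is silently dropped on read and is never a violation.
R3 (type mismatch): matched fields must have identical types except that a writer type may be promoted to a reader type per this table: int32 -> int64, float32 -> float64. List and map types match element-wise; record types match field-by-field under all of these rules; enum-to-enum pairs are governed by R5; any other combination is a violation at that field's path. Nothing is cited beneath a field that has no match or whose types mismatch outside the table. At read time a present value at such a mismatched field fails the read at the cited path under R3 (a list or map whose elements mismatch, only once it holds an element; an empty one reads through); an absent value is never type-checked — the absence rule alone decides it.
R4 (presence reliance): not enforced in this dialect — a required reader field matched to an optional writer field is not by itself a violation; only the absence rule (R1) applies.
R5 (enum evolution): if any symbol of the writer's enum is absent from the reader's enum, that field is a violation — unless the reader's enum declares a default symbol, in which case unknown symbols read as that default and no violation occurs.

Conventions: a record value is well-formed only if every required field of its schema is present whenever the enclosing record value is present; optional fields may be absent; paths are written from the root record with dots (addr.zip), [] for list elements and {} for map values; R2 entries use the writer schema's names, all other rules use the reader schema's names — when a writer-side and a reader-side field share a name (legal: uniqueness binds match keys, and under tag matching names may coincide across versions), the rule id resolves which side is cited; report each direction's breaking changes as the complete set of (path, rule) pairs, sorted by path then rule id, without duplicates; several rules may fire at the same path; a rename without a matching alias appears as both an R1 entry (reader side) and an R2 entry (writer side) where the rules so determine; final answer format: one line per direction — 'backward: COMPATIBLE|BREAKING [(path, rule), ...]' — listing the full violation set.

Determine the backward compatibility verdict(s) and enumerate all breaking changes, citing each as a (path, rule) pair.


in Session below, arrows point writer -> reader
backward pass over Session, reader schema v2, writer schema v1:
  severity: paired with writer severity (Color -> Color; writer required)
  tags: paired with writer tags (map<string, float64> -> map<string, float64>; writer required)
  geo: paired with writer geo (Audit -> Audit; writer optional)
  blob: paired with writer blob (bytes -> bytes; writer optional)
  checksum: no writer match
  geo.payload: paired with writer geo.payload (bytes -> bytes; writer required)
  geo.seq: no writer match
  geo.signature: no writer match
  geo.rating: paired with writer geo.rating (float32 -> float32; writer optional)
  geo.height: paired with writer geo.height (float64 -> float64; writer required)
  leftover writer field: geo.avatar
  rule R1 violated at checksum
  => 1 violation(s): backward is BREAKING for Session
ruling out the remaining Session differences:
  field tags in record Session: tag 1 changed to 23 -> no rule fires on it in Session's dialect; the asked verdict holds
  added field seq to record Audit: optional int64, tag 39 (in v2 it sits immediately before signature) -> no rule fires on it in Session's dialect; the asked verdict holds
  enum Color (field severity in record Session): symbol HIGH added -> matters only for Session's forward compatibility — outside the asked direction
  renamed field avatar to signature in record Audit -> no rule fires on it in Session's dialect; the asked verdict holds

backward: BREAKING [(checksum, R1)]


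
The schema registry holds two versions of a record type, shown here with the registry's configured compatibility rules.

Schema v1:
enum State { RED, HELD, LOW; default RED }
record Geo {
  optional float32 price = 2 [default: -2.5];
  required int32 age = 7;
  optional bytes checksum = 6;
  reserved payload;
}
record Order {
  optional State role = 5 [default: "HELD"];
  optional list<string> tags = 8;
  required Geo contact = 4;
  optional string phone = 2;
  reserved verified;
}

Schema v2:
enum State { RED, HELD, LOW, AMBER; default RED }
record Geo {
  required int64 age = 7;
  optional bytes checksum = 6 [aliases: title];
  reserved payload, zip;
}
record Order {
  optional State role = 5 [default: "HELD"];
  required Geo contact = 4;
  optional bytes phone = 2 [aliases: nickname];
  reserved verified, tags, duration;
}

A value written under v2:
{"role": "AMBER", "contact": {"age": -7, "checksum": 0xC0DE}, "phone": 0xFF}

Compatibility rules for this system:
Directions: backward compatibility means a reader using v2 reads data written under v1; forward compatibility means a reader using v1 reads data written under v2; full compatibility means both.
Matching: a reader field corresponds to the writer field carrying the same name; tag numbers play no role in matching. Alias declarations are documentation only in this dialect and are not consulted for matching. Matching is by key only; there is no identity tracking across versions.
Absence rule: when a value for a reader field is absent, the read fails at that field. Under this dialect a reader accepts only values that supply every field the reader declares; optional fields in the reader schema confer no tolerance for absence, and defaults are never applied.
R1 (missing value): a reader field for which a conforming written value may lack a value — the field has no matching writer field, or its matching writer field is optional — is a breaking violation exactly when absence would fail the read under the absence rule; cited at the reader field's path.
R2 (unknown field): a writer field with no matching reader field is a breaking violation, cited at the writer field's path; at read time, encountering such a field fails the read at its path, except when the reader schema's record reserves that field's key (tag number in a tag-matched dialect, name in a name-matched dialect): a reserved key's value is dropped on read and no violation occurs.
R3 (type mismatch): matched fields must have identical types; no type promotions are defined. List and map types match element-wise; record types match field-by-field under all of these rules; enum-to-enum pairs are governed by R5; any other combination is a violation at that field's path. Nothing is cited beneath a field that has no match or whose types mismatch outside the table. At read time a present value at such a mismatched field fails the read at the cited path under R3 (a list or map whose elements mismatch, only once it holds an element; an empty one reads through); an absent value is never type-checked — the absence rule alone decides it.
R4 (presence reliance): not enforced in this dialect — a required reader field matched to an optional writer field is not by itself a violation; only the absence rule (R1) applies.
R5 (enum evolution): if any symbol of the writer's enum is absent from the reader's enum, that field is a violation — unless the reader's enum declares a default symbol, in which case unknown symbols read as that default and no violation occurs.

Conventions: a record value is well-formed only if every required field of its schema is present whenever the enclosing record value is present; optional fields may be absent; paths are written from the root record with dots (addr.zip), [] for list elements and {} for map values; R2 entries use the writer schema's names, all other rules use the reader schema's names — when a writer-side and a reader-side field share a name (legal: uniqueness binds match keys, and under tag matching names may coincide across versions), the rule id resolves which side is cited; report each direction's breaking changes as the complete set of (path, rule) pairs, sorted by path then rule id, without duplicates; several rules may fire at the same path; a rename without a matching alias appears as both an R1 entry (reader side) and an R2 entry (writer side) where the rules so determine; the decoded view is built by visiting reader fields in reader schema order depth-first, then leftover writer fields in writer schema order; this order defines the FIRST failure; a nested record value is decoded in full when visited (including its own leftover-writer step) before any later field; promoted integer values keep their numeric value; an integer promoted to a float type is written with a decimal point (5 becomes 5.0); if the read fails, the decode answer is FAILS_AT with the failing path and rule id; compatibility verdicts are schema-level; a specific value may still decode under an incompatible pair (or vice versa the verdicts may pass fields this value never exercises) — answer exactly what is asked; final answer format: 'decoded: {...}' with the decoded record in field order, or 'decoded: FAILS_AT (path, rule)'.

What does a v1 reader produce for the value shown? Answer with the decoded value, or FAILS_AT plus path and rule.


arrows below run writer -> reader for Order
decode (reader v1):
  role := "RED" (symbol AMBER -> reader default)
  read fails at tags under R1 (no fill)
  => FAILS_AT (tags, R1)
ruling out the remaining Order differences:
  removed field price from record Geo -> schema-level compatibility only; this Order value's decode is unchanged
  enum State (field role in record Order): symbol AMBER added -> fires no rule on Order under this dialect and leaves the result unchanged
  field phone in record Order: type string changed to bytes -> schema-level compatibility only; this Order value's decode is unchanged
  field age in record Geo: type int32 changed to int64 -> schema-level compatibility only; this Order value's decode is unchanged

decoded: FAILS_AT (tags, R1)
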